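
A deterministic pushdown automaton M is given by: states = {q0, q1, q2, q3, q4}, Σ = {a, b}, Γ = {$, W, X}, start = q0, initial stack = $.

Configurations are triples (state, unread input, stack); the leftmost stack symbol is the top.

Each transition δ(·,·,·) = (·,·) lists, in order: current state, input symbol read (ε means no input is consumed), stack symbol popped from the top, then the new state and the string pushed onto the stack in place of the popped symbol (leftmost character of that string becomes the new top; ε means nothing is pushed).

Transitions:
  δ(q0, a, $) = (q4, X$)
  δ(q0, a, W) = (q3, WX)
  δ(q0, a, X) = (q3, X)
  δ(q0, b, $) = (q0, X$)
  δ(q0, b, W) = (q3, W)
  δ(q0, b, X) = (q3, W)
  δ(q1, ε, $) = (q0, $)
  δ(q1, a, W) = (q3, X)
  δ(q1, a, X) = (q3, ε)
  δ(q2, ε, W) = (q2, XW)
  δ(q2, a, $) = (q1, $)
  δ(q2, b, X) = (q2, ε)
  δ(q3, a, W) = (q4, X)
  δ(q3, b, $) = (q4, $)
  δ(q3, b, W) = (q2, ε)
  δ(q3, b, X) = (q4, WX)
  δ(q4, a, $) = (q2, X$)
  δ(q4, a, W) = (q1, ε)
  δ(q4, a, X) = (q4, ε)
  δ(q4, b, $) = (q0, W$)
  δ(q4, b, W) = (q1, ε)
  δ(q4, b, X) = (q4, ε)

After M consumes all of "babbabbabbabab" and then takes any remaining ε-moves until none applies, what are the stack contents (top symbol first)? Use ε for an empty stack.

(q0, babbabbabbabab, $)
  read b, top $: go to q0, push X$ → (q0, abbabbabbabab, X$)
  read a, top X: go to q3, push X → (q3, bbabbabbabab, X$)
  read b, top X: go to q4, push WX → (q4, babbabbabab, WX$)
  read b, top W: go to q1, push ε → (q1, abbabbabab, X$)
  read a, top X: go to q3, push ε → (q3, bbabbabab, $)
  read b, top $: go to q4, push $ → (q4, babbabab, $)
  read b, top $: go to q0, push W$ → (q0, abbabab, W$)
  read a, top W: go to q3, push WX → (q3, bbabab, WX$)
  read b, top W: go to q2, push ε → (q2, babab, X$)
  read b, top X: go to q2, push ε → (q2, abab, $)
  read a, top $: go to q1, push $ → (q1, bab, $)
  ε-move, top $: go to q0, push $ → (q0, bab, $)
  read b, top $: go to q0, push X$ → (q0, ab, X$)
  read a, top X: go to q3, push X → (q3, b, X$)
  read b, top X: go to q4, push WX → (q4, ε, WX$)
All input consumed in state q4 with stack WX$.

WX$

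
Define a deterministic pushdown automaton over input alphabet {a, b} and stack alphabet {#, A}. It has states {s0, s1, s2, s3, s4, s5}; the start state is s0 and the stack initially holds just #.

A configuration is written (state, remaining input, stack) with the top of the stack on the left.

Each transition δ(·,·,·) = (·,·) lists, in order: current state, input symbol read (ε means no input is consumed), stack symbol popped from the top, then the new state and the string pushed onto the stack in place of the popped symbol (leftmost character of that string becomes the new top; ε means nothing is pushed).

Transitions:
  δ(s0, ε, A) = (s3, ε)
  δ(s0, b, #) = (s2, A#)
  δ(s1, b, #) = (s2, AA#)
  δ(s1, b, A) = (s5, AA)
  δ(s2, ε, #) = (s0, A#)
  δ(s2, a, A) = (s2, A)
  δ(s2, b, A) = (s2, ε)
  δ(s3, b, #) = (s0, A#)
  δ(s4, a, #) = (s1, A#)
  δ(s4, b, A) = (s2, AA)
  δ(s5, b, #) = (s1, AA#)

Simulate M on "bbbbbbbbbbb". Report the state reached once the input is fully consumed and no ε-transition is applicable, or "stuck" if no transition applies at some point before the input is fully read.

s3

(s0, bbbbbbbbbbb, #)
  read b, top #: go to s2, push A# → (s2, bbbbbbbbbb, A#)
  read b, top A: go to s2, push ε → (s2, bbbbbbbbb, #)
  ε-move, top #: go to s0, push A# → (s0, bbbbbbbbb, A#)
  ε-move, top A: go to s3, push ε → (s3, bbbbbbbbb, #)
  read b, top #: go to s0, push A# → (s0, bbbbbbbb, A#)
  ε-move, top A: go to s3, push ε → (s3, bbbbbbbb, #)
  read b, top #: go to s0, push A# → (s0, bbbbbbb, A#)
  ε-move, top A: go to s3, push ε → (s3, bbbbbbb, #)
  read b, top #: go to s0, push A# → (s0, bbbbbb, A#)
  ε-move, top A: go to s3, push ε → (s3, bbbbbb, #)
  read b, top #: go to s0, push A# → (s0, bbbbb, A#)
  ε-move, top A: go to s3, push ε → (s3, bbbbb, #)
  read b, top #: go to s0, push A# → (s0, bbbb, A#)
  ε-move, top A: go to s3, push ε → (s3, bbbb, #)
  read b, top #: go to s0, push A# → (s0, bbb, A#)
  ε-move, top A: go to s3, push ε → (s3, bbb, #)
  read b, top #: go to s0, push A# → (s0, bb, A#)
  ε-move, top A: go to s3, push ε → (s3, bb, #)
  read b, top #: go to s0, push A# → (s0, b, A#)
  ε-move, top A: go to s3, push ε → (s3, b, #)
  read b, top #: go to s0, push A# → (s0, ε, A#)
  ε-move, top A: go to s3, push ε → (s3, ε, #)
All input consumed; M is in state s3.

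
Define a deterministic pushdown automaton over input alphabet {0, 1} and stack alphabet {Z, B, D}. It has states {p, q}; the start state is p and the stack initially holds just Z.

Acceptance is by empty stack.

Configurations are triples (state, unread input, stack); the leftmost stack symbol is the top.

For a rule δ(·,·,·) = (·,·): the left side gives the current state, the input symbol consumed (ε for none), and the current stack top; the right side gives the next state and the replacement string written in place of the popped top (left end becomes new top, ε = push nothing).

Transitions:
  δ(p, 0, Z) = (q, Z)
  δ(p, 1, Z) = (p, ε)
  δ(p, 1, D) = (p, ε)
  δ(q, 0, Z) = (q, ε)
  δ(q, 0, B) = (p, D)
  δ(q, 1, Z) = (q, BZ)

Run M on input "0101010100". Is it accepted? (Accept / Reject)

Accept

(p, 0101010100, Z)
  read 0, top Z: go to q, push Z → (q, 101010100, Z)
  read 1, top Z: go to q, push BZ → (q, 01010100, BZ)
  read 0, top B: go to p, push D → (p, 1010100, DZ)
  read 1, top D: go to p, push ε → (p, 010100, Z)
  read 0, top Z: go to q, push Z → (q, 10100, Z)
  read 1, top Z: go to q, push BZ → (q, 0100, BZ)
  read 0, top B: go to p, push D → (p, 100, DZ)
  read 1, top D: go to p, push ε → (p, 00, Z)
  read 0, top Z: go to q, push Z → (q, 0, Z)
  read 0, top Z: go to q, push ε → (q, ε, ε)
All input consumed and the stack is empty.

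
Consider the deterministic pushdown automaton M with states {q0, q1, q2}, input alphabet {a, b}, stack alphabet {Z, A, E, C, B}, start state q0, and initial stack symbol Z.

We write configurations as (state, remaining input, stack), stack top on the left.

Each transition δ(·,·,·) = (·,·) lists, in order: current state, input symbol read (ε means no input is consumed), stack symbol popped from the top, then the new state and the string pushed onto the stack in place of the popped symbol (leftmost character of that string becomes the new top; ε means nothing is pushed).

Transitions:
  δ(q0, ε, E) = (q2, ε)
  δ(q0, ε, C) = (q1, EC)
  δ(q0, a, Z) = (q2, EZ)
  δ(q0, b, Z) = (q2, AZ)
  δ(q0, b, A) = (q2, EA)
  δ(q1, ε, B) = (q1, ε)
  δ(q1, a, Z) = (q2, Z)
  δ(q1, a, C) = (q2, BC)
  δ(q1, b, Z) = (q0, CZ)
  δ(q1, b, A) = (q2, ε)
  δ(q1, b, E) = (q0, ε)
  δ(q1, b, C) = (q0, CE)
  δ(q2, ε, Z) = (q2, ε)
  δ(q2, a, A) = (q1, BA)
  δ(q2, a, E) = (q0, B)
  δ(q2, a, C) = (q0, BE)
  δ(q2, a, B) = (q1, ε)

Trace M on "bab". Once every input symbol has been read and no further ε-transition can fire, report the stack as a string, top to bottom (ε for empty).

(q0, bab, Z)
  read b, top Z: go to q2, push AZ → (q2, ab, AZ)
  read a, top A: go to q1, push BA → (q1, b, BAZ)
  ε-move, top B: go to q1, push ε → (q1, b, AZ)
  read b, top A: go to q2, push ε → (q2, ε, Z)
  ε-move, top Z: go to q2, push ε → (q2, ε, ε)
All input consumed in state q2 with stack ε.

ε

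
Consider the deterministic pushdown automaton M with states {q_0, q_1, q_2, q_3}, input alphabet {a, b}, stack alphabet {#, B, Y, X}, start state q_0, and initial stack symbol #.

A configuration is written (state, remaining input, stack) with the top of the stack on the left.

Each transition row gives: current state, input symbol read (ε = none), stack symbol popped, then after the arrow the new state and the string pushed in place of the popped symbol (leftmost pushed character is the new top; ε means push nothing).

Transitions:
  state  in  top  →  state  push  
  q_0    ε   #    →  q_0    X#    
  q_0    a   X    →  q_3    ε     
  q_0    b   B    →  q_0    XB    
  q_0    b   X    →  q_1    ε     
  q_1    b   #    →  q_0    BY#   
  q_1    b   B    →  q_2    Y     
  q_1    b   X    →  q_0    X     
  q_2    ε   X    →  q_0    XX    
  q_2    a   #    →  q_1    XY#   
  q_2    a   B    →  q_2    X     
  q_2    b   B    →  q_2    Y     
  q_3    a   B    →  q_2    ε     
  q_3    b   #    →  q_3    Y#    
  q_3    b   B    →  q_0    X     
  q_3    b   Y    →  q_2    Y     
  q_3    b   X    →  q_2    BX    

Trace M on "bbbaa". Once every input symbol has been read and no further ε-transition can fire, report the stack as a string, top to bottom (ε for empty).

Y#

(q_0, bbbaa, #)
  ε-move, top #: go to q_0, push X# → (q_0, bbbaa, X#)
  read b, top X: go to q_1, push ε → (q_1, bbaa, #)
  read b, top #: go to q_0, push BY# → (q_0, baa, BY#)
  read b, top B: go to q_0, push XB → (q_0, aa, XBY#)
  read a, top X: go to q_3, push ε → (q_3, a, BY#)
  read a, top B: go to q_2, push ε → (q_2, ε, Y#)
All input consumed in state q_2 with stack Y#.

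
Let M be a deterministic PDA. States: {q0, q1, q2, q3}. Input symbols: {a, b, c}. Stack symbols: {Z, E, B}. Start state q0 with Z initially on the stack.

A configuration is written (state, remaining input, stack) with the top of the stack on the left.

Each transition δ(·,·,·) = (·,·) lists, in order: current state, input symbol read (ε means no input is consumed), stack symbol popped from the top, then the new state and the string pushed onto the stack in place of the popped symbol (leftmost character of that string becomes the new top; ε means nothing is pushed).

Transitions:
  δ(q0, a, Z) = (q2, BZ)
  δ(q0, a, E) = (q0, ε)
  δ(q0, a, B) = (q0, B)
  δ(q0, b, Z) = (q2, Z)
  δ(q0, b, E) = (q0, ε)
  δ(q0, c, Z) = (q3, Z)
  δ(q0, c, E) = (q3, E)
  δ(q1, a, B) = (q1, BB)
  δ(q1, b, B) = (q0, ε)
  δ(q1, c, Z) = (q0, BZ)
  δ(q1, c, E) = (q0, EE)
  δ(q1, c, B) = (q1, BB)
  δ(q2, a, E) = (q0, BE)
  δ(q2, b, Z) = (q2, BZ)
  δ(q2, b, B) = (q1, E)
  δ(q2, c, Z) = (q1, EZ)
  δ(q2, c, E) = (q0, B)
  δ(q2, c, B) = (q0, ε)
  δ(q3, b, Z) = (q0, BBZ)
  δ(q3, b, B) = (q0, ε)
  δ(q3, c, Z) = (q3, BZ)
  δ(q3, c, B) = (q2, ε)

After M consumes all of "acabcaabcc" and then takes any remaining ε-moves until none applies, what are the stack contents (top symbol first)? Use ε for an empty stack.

EEZ

(q0, acabcaabcc, Z)
  read a, top Z: go to q2, push BZ → (q2, cabcaabcc, BZ)
  read c, top B: go to q0, push ε → (q0, abcaabcc, Z)
  read a, top Z: go to q2, push BZ → (q2, bcaabcc, BZ)
  read b, top B: go to q1, push E → (q1, caabcc, EZ)
  read c, top E: go to q0, push EE → (q0, aabcc, EEZ)
  read a, top E: go to q0, push ε → (q0, abcc, EZ)
  read a, top E: go to q0, push ε → (q0, bcc, Z)
  read b, top Z: go to q2, push Z → (q2, cc, Z)
  read c, top Z: go to q1, push EZ → (q1, c, EZ)
  read c, top E: go to q0, push EE → (q0, ε, EEZ)
All input consumed in state q0 with stack EEZ.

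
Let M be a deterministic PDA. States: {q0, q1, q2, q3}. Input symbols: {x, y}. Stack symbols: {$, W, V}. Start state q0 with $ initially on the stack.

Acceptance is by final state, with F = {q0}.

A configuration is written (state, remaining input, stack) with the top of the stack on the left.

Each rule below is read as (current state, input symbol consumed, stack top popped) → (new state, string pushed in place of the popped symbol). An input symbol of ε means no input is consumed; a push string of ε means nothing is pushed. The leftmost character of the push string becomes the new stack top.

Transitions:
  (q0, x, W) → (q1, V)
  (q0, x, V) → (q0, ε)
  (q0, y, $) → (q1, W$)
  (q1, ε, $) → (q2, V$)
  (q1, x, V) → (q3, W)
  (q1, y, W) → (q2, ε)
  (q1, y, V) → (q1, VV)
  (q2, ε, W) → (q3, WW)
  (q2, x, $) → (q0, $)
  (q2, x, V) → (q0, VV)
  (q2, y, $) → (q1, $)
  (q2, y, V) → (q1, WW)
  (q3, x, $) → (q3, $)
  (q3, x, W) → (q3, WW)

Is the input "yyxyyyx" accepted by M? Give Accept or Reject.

Accept

(q0, yyxyyyx, $) ⊢ (q1, yxyyyx, W$) ⊢ (q2, xyyyx, $) ⊢ (q0, yyyx, $) ⊢ (q1, yyx, W$) ⊢ (q2, yx, $) ⊢ (q1, x, $) ⊢ (q2, x, V$) ⊢ (q0, ε, VV$)
All input consumed; state q0 ∈ F.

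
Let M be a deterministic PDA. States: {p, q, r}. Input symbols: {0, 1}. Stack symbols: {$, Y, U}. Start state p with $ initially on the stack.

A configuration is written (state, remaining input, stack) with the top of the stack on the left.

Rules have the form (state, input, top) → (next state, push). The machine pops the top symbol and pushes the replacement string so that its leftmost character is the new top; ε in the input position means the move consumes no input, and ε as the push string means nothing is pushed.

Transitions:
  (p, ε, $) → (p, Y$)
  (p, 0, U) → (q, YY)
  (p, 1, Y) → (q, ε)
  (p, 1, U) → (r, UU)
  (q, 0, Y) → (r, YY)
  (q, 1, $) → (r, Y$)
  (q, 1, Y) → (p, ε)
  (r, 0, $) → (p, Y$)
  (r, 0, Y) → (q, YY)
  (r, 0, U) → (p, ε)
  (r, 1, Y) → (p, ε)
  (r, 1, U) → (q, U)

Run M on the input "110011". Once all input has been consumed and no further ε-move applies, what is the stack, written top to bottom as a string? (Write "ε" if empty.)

(p, 110011, $)
  ε-move, top $: go to p, push Y$ → (p, 110011, Y$)
  read 1, top Y: go to q, push ε → (q, 10011, $)
  read 1, top $: go to r, push Y$ → (r, 0011, Y$)
  read 0, top Y: go to q, push YY → (q, 011, YY$)
  read 0, top Y: go to r, push YY → (r, 11, YYY$)
  read 1, top Y: go to p, push ε → (p, 1, YY$)
  read 1, top Y: go to q, push ε → (q, ε, Y$)
All input consumed in state q with stack Y$.

Y$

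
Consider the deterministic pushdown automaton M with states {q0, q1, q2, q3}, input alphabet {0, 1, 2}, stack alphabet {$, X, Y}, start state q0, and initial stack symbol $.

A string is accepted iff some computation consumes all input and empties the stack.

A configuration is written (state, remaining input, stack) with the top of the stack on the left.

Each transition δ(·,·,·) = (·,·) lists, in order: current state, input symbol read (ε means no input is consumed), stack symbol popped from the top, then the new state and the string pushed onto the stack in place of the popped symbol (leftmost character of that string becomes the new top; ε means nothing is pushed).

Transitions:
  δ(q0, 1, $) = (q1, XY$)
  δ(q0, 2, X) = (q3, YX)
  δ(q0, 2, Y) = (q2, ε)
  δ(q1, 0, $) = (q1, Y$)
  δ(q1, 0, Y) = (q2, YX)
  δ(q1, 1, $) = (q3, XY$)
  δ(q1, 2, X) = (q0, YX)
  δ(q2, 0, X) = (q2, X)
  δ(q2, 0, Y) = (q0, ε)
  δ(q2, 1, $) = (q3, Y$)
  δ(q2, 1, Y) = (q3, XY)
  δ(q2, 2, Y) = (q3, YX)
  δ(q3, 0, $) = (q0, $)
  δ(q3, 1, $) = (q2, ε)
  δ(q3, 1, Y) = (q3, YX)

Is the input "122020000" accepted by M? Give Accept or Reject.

(q0, 122020000, $) ⊢ (q1, 22020000, XY$) ⊢ (q0, 2020000, YXY$) ⊢ (q2, 020000, XY$) ⊢ (q2, 20000, XY$)
No transition applies at (q2, 20000, XY$); input not fully consumed.

Reject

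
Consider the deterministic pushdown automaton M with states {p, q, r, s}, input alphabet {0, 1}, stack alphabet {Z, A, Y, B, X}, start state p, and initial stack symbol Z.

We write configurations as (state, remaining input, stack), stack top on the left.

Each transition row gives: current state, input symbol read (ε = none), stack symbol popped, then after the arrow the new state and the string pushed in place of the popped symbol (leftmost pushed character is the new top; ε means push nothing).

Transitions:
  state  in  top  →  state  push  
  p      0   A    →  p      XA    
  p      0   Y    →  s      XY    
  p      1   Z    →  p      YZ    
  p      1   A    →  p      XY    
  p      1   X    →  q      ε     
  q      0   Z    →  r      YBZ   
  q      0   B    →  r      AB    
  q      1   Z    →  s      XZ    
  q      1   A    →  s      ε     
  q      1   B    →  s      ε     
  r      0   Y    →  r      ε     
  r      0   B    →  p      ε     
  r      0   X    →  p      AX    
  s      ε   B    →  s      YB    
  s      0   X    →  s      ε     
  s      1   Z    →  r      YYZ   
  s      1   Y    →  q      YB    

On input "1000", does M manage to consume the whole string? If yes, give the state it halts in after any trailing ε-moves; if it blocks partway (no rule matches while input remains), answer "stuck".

(p, 1000, Z)
  read 1, top Z: go to p, push YZ → (p, 000, YZ)
  read 0, top Y: go to s, push XY → (s, 00, XYZ)
  read 0, top X: go to s, push ε → (s, 0, YZ)
No transition for (s, 0, top Y); M blocks with input 0 remaining.

stuck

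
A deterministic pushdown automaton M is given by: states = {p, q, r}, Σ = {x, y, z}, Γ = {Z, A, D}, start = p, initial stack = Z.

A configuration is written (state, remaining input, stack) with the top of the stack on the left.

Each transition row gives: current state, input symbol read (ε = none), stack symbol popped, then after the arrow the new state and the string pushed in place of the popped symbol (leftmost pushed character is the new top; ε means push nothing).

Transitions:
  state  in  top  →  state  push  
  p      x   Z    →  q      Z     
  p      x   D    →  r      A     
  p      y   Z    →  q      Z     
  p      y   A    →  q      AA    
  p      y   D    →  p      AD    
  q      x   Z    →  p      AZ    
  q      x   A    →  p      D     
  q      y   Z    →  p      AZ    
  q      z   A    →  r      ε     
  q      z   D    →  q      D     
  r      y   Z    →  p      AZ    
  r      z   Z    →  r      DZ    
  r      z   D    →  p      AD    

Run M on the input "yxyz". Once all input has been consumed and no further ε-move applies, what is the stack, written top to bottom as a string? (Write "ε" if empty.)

AZ

(p, yxyz, Z) ⊢ (q, xyz, Z) ⊢ (p, yz, AZ) ⊢ (q, z, AAZ) ⊢ (r, ε, AZ)
All input consumed in state r with stack AZ.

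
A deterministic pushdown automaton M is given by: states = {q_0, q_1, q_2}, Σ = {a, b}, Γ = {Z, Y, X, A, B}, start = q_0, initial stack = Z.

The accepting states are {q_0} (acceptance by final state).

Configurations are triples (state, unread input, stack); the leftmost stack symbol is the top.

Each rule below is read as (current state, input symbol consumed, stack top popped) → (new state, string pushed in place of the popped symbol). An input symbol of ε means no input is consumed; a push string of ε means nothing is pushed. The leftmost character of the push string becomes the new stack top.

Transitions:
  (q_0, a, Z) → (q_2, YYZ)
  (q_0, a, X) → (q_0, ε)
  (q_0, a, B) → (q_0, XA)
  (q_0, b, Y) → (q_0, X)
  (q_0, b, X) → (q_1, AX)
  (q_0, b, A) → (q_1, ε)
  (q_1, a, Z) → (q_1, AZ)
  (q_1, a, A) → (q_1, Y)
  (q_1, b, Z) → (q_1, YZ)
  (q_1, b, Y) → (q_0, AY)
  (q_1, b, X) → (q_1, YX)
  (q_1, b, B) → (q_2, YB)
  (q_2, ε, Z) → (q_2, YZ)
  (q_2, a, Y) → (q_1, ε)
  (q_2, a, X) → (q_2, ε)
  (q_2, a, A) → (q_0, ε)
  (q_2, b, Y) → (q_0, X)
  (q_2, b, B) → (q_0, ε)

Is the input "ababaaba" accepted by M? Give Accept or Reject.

Accept

(q_0, ababaaba, Z)
  read a, top Z: go to q_2, push YYZ → (q_2, babaaba, YYZ)
  read b, top Y: go to q_0, push X → (q_0, abaaba, XYZ)
  read a, top X: go to q_0, push ε → (q_0, baaba, YZ)
  read b, top Y: go to q_0, push X → (q_0, aaba, XZ)
  read a, top X: go to q_0, push ε → (q_0, aba, Z)
  read a, top Z: go to q_2, push YYZ → (q_2, ba, YYZ)
  read b, top Y: go to q_0, push X → (q_0, a, XYZ)
  read a, top X: go to q_0, push ε → (q_0, ε, YZ)
All input consumed; state q_0 ∈ F.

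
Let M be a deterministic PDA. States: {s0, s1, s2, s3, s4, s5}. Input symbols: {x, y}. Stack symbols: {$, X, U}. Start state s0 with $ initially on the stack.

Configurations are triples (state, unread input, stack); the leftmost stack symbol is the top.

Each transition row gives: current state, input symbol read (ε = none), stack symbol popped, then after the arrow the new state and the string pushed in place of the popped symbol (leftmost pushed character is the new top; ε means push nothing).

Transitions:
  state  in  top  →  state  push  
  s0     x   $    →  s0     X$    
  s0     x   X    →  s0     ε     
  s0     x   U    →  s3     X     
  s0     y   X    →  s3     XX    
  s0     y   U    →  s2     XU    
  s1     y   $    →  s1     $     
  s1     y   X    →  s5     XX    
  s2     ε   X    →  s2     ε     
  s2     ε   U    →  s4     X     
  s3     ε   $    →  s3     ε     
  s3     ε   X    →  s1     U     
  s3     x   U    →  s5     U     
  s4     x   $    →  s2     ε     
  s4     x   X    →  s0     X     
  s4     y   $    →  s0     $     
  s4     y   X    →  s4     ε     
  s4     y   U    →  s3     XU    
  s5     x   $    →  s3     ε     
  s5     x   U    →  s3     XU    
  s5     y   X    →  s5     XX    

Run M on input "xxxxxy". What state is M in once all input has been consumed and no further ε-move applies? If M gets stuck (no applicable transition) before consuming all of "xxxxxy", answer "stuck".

(s0, xxxxxy, $) ⊢ (s0, xxxxy, X$) ⊢ (s0, xxxy, $) ⊢ (s0, xxy, X$) ⊢ (s0, xy, $) ⊢ (s0, y, X$) ⊢ (s3, ε, XX$) ⊢ (s1, ε, UX$)
All input consumed; M is in state s1.

s1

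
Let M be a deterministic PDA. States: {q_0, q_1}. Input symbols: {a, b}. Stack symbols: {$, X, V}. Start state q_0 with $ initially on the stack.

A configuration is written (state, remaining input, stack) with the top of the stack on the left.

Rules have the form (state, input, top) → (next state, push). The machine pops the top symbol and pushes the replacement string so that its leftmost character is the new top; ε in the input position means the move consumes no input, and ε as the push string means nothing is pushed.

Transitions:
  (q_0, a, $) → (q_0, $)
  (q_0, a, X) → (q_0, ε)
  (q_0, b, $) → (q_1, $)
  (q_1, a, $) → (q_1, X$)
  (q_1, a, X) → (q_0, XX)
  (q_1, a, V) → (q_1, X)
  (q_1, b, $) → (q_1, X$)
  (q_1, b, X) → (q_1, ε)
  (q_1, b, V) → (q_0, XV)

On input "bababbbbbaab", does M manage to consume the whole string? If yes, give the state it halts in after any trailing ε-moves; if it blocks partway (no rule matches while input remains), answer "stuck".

(q_0, bababbbbbaab, $)
  read b, top $: go to q_1, push $ → (q_1, ababbbbbaab, $)
  read a, top $: go to q_1, push X$ → (q_1, babbbbbaab, X$)
  read b, top X: go to q_1, push ε → (q_1, abbbbbaab, $)
  read a, top $: go to q_1, push X$ → (q_1, bbbbbaab, X$)
  read b, top X: go to q_1, push ε → (q_1, bbbbaab, $)
  read b, top $: go to q_1, push X$ → (q_1, bbbaab, X$)
  read b, top X: go to q_1, push ε → (q_1, bbaab, $)
  read b, top $: go to q_1, push X$ → (q_1, baab, X$)
  read b, top X: go to q_1, push ε → (q_1, aab, $)
  read a, top $: go to q_1, push X$ → (q_1, ab, X$)
  read a, top X: go to q_0, push XX → (q_0, b, XX$)
No transition for (q_0, b, top X); M blocks with input b remaining.

stuck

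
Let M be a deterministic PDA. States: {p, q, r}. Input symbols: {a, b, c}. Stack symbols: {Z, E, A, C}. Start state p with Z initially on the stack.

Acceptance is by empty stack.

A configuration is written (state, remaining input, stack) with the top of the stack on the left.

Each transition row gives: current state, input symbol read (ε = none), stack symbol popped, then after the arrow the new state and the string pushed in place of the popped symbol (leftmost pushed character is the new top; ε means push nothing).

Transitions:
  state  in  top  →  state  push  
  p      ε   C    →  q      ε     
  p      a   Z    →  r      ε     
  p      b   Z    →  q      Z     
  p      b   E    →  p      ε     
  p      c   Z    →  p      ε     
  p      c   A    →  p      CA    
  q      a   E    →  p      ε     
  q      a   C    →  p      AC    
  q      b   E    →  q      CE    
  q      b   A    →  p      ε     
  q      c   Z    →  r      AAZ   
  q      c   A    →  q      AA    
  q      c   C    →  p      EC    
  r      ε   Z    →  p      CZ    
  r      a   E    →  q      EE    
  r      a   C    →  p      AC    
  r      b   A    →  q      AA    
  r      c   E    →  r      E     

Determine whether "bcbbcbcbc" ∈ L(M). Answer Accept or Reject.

(p, bcbbcbcbc, Z)
  read b, top Z: go to q, push Z → (q, cbbcbcbc, Z)
  read c, top Z: go to r, push AAZ → (r, bbcbcbc, AAZ)
  read b, top A: go to q, push AA → (q, bcbcbc, AAAZ)
  read b, top A: go to p, push ε → (p, cbcbc, AAZ)
  read c, top A: go to p, push CA → (p, bcbc, CAAZ)
  ε-move, top C: go to q, push ε → (q, bcbc, AAZ)
  read b, top A: go to p, push ε → (p, cbc, AZ)
  read c, top A: go to p, push CA → (p, bc, CAZ)
  ε-move, top C: go to q, push ε → (q, bc, AZ)
  read b, top A: go to p, push ε → (p, c, Z)
  read c, top Z: go to p, push ε → (p, ε, ε)
All input consumed and the stack is empty.

Accept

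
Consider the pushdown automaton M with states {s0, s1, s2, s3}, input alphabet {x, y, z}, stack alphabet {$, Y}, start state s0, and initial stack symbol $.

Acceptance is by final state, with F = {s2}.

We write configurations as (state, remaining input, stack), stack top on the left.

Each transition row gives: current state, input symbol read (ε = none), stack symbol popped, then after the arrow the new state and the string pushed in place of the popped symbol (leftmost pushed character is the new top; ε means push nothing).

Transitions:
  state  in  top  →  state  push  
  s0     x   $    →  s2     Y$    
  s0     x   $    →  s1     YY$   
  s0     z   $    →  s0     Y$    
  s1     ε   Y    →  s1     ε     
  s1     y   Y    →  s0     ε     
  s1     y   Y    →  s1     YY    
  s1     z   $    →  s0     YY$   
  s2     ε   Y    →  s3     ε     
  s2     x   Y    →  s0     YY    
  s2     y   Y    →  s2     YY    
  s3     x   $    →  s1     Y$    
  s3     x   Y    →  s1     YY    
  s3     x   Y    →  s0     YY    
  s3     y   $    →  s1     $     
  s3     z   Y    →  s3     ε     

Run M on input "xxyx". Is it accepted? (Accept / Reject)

Accept

One accepting computation: (s0, xxyx, $) ⊢ (s2, xyx, Y$) ⊢ (s3, xyx, $) ⊢ (s1, yx, Y$) ⊢ (s0, x, $) ⊢ (s2, ε, Y$)
All input consumed and state s2 ∈ F.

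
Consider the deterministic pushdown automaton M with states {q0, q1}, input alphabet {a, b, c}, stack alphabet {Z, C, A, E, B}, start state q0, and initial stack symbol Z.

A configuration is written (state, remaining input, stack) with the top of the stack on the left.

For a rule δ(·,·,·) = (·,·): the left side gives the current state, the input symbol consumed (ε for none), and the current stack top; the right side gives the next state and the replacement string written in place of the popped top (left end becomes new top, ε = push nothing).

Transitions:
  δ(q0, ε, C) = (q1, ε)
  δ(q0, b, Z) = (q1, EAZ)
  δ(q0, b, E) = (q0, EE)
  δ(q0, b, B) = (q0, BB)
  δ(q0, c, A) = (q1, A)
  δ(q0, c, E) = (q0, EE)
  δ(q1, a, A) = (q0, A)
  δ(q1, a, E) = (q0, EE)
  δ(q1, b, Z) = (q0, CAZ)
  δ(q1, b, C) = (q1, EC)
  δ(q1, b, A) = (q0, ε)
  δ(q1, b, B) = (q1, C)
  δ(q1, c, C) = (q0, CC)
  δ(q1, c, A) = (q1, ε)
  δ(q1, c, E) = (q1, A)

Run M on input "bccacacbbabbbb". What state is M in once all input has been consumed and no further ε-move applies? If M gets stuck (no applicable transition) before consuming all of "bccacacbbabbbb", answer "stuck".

(q0, bccacacbbabbbb, Z) ⊢ (q1, ccacacbbabbbb, EAZ) ⊢ (q1, cacacbbabbbb, AAZ) ⊢ (q1, acacbbabbbb, AZ) ⊢ (q0, cacbbabbbb, AZ) ⊢ (q1, acbbabbbb, AZ) ⊢ (q0, cbbabbbb, AZ) ⊢ (q1, bbabbbb, AZ) ⊢ (q0, babbbb, Z) ⊢ (q1, abbbb, EAZ) ⊢ (q0, bbbb, EEAZ) ⊢ (q0, bbb, EEEAZ) ⊢ (q0, bb, EEEEAZ) ⊢ (q0, b, EEEEEAZ) ⊢ (q0, ε, EEEEEEAZ)
All input consumed; M is in state q0.

q0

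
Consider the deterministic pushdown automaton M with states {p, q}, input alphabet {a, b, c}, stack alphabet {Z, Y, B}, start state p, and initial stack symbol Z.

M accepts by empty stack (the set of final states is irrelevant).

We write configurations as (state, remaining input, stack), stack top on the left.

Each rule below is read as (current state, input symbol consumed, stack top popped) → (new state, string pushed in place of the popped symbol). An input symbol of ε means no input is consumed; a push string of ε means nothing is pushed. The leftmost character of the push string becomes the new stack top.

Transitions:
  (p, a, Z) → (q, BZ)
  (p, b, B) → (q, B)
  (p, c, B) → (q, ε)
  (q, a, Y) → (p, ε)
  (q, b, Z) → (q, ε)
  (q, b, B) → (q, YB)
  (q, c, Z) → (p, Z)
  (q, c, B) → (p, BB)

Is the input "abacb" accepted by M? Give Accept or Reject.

Accept

(p, abacb, Z) ⊢ (q, bacb, BZ) ⊢ (q, acb, YBZ) ⊢ (p, cb, BZ) ⊢ (q, b, Z) ⊢ (q, ε, ε)
All input consumed and the stack is empty.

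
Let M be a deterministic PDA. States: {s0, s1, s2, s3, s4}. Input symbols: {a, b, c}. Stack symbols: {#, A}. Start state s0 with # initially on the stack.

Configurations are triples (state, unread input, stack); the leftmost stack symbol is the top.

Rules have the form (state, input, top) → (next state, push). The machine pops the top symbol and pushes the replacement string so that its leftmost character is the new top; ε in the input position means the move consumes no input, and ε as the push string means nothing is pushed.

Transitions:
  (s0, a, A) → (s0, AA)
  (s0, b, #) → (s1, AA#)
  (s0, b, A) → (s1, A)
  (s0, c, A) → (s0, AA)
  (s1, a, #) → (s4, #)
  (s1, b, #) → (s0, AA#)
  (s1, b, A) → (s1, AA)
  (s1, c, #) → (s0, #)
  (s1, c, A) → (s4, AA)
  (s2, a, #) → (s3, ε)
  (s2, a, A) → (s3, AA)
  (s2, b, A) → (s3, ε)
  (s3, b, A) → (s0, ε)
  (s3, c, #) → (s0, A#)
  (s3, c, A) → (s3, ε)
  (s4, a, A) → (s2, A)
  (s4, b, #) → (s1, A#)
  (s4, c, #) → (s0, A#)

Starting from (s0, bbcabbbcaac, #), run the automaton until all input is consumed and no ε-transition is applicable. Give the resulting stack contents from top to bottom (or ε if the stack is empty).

AAA#

(s0, bbcabbbcaac, #) ⊢ (s1, bcabbbcaac, AA#) ⊢ (s1, cabbbcaac, AAA#) ⊢ (s4, abbbcaac, AAAA#) ⊢ (s2, bbbcaac, AAAA#) ⊢ (s3, bbcaac, AAA#) ⊢ (s0, bcaac, AA#) ⊢ (s1, caac, AA#) ⊢ (s4, aac, AAA#) ⊢ (s2, ac, AAA#) ⊢ (s3, c, AAAA#) ⊢ (s3, ε, AAA#)
All input consumed in state s3 with stack AAA#.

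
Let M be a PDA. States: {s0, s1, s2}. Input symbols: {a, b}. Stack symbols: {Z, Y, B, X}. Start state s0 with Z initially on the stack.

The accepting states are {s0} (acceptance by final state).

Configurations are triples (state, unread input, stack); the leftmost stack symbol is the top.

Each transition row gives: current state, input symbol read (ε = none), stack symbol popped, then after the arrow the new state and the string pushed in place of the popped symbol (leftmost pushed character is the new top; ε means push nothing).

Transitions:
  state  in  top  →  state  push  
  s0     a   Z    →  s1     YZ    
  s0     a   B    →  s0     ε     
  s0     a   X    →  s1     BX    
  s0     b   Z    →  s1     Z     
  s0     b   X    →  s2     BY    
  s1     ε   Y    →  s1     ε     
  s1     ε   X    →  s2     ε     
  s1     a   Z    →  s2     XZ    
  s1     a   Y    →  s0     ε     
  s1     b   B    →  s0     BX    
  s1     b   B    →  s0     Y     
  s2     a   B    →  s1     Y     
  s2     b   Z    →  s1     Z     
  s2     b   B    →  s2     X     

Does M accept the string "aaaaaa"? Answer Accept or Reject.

One accepting computation: (s0, aaaaaa, Z) ⊢ (s1, aaaaa, YZ) ⊢ (s0, aaaa, Z) ⊢ (s1, aaa, YZ) ⊢ (s0, aa, Z) ⊢ (s1, a, YZ) ⊢ (s0, ε, Z)
All input consumed and state s0 ∈ F.

Accept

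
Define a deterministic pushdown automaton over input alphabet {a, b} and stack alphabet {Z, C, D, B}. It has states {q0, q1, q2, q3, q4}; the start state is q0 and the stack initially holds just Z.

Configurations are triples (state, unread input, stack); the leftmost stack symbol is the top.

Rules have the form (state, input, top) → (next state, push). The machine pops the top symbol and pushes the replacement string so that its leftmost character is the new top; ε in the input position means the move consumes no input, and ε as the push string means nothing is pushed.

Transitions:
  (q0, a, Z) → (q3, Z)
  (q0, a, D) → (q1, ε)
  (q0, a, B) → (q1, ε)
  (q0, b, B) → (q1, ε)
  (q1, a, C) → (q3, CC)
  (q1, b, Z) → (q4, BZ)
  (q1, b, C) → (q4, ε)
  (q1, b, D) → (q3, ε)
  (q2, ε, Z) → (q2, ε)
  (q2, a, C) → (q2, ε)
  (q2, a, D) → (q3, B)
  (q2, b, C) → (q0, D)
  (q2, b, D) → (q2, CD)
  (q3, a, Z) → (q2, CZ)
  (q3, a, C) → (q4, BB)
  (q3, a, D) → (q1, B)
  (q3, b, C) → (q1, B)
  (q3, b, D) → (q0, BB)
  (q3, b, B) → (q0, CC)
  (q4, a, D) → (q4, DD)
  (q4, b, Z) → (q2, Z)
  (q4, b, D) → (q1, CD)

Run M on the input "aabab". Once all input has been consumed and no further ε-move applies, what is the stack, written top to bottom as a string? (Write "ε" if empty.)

BZ

(q0, aabab, Z)
  read a, top Z: go to q3, push Z → (q3, abab, Z)
  read a, top Z: go to q2, push CZ → (q2, bab, CZ)
  read b, top C: go to q0, push D → (q0, ab, DZ)
  read a, top D: go to q1, push ε → (q1, b, Z)
  read b, top Z: go to q4, push BZ → (q4, ε, BZ)
All input consumed in state q4 with stack BZ.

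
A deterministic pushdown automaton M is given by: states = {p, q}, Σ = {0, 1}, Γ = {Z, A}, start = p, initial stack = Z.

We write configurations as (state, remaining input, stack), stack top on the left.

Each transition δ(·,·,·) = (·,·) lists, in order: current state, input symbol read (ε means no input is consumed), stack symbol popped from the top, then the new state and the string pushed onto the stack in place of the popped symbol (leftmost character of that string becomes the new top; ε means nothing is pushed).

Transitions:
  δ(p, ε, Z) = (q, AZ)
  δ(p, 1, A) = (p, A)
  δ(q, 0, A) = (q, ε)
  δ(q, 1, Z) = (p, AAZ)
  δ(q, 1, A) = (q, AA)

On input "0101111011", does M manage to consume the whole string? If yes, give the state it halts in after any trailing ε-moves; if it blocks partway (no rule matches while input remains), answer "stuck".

stuck

(p, 0101111011, Z) ⊢ (q, 0101111011, AZ) ⊢ (q, 101111011, Z) ⊢ (p, 01111011, AAZ)
No transition for (p, 0, top A); M blocks with input 01111011 remaining.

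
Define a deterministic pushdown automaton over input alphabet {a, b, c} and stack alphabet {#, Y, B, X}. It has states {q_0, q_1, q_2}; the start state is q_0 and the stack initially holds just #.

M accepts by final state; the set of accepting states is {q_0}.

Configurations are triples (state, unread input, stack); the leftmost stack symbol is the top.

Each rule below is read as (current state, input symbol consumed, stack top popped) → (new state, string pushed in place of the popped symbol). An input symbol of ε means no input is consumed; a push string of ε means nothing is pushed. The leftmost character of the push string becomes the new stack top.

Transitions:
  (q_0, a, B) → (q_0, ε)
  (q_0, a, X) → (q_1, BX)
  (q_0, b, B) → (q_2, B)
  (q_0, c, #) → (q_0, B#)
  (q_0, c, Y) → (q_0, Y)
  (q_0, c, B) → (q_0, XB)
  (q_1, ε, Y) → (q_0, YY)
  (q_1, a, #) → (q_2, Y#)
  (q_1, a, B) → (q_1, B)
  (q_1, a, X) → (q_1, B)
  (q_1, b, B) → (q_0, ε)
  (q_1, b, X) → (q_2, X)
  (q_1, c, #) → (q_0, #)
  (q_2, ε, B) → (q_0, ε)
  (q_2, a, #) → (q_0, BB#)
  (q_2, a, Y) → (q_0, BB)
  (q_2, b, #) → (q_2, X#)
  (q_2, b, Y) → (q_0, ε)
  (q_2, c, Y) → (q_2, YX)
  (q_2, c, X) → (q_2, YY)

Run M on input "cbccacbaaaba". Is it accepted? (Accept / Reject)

(q_0, cbccacbaaaba, #)
  read c, top #: go to q_0, push B# → (q_0, bccacbaaaba, B#)
  read b, top B: go to q_2, push B → (q_2, ccacbaaaba, B#)
  ε-move, top B: go to q_0, push ε → (q_0, ccacbaaaba, #)
  read c, top #: go to q_0, push B# → (q_0, cacbaaaba, B#)
  read c, top B: go to q_0, push XB → (q_0, acbaaaba, XB#)
  read a, top X: go to q_1, push BX → (q_1, cbaaaba, BXB#)
No transition applies at (q_1, cbaaaba, BXB#); input not fully consumed.

Reject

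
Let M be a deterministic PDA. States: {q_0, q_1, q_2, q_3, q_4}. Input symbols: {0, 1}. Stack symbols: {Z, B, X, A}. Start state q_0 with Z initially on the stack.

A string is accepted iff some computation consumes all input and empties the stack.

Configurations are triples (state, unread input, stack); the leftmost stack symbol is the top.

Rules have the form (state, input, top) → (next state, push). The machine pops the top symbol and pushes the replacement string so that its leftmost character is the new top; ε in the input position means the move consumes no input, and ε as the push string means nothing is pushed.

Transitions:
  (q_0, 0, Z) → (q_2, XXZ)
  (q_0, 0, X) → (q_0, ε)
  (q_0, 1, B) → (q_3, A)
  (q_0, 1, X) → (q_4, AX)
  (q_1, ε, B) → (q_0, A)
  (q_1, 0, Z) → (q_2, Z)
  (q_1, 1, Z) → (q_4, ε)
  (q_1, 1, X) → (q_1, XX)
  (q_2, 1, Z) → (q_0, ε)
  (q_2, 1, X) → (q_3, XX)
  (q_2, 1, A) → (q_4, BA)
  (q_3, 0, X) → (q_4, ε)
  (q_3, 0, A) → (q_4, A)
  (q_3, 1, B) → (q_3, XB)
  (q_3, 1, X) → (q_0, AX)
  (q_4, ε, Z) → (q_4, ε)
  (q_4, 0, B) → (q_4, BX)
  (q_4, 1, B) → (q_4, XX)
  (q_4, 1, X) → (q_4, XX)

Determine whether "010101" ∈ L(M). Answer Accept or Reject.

Reject

(q_0, 010101, Z)
  read 0, top Z: go to q_2, push XXZ → (q_2, 10101, XXZ)
  read 1, top X: go to q_3, push XX → (q_3, 0101, XXXZ)
  read 0, top X: go to q_4, push ε → (q_4, 101, XXZ)
  read 1, top X: go to q_4, push XX → (q_4, 01, XXXZ)
No transition applies at (q_4, 01, XXXZ); input not fully consumed.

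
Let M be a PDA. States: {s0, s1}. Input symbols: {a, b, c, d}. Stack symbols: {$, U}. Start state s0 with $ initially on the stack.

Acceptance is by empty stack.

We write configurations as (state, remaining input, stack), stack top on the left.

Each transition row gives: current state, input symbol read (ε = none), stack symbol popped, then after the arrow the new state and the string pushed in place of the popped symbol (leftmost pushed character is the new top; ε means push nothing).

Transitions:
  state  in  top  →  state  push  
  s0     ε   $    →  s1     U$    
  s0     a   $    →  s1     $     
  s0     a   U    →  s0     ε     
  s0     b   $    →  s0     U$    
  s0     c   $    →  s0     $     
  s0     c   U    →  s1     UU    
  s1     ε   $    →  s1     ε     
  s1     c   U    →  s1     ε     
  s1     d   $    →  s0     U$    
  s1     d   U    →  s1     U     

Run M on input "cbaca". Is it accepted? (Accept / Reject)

One accepting computation: (s0, cbaca, $) ⊢ (s0, baca, $) ⊢ (s0, aca, U$) ⊢ (s0, ca, $) ⊢ (s0, a, $) ⊢ (s1, ε, $) ⊢ (s1, ε, ε)
All input consumed and the stack is empty.

Accept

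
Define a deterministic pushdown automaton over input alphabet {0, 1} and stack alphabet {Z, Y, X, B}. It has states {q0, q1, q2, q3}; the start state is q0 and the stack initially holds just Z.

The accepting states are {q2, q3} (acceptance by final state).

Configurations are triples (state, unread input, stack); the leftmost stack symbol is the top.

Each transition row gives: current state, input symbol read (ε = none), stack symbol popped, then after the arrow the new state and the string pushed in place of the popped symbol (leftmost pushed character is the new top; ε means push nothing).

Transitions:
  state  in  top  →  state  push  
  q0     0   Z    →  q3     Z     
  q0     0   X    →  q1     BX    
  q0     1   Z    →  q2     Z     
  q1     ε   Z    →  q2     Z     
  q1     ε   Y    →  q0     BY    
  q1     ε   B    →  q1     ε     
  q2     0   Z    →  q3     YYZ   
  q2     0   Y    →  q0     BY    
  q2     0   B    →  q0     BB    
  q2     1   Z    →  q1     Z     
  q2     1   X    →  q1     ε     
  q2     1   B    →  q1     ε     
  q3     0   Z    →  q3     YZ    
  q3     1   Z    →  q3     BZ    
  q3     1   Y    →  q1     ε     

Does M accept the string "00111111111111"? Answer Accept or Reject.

Accept

(q0, 00111111111111, Z)
  read 0, top Z: go to q3, push Z → (q3, 0111111111111, Z)
  read 0, top Z: go to q3, push YZ → (q3, 111111111111, YZ)
  read 1, top Y: go to q1, push ε → (q1, 11111111111, Z)
  ε-move, top Z: go to q2, push Z → (q2, 11111111111, Z)
  read 1, top Z: go to q1, push Z → (q1, 1111111111, Z)
  ε-move, top Z: go to q2, push Z → (q2, 1111111111, Z)
  read 1, top Z: go to q1, push Z → (q1, 111111111, Z)
  ε-move, top Z: go to q2, push Z → (q2, 111111111, Z)
  read 1, top Z: go to q1, push Z → (q1, 11111111, Z)
  ε-move, top Z: go to q2, push Z → (q2, 11111111, Z)
  read 1, top Z: go to q1, push Z → (q1, 1111111, Z)
  ε-move, top Z: go to q2, push Z → (q2, 1111111, Z)
  read 1, top Z: go to q1, push Z → (q1, 111111, Z)
  ε-move, top Z: go to q2, push Z → (q2, 111111, Z)
  read 1, top Z: go to q1, push Z → (q1, 11111, Z)
  ε-move, top Z: go to q2, push Z → (q2, 11111, Z)
  read 1, top Z: go to q1, push Z → (q1, 1111, Z)
  ε-move, top Z: go to q2, push Z → (q2, 1111, Z)
  read 1, top Z: go to q1, push Z → (q1, 111, Z)
  ε-move, top Z: go to q2, push Z → (q2, 111, Z)
  read 1, top Z: go to q1, push Z → (q1, 11, Z)
  ε-move, top Z: go to q2, push Z → (q2, 11, Z)
  read 1, top Z: go to q1, push Z → (q1, 1, Z)
  ε-move, top Z: go to q2, push Z → (q2, 1, Z)
  read 1, top Z: go to q1, push Z → (q1, ε, Z)
  ε-move, top Z: go to q2, push Z → (q2, ε, Z)
All input consumed; state q2 ∈ F.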